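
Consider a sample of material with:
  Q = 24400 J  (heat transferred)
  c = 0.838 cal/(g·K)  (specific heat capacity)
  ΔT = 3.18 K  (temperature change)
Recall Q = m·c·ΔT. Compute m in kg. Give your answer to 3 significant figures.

Rearranging: m = Q/(c·ΔT).
Q = 24400 J; c = 0.838 cal/(g·K) = 3506 J/(kg·K); ΔT = 3.18 K.
m = 2.188 kg

2.19 kg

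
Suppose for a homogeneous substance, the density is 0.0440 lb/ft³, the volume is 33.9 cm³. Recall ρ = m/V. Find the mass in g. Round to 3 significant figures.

0.0239 g

Rearranging ρ = m/V for m: m = ρV.
ρ = 0.0440 lb/ft³ = 0.7048 kg/m³; V = 33.9 cm³ = 3.390×10^-5 m³.
m = 2.389×10^-5 kg
2.389×10^-5 kg × (1 g / 0.001000 kg) = 0.02389 g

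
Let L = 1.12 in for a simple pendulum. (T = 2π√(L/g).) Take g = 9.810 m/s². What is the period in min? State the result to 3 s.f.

Directly: T = 2π√(L/g).
L = 1.12 in = 0.02845 m; g = 9.810 m/s².
T = 0.3384 s
0.3384 s × (1 min / 60.00 s) = 0.005639 min

0.00564 min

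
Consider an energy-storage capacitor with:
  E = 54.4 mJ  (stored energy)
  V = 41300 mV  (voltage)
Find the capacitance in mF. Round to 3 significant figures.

Rearranging: C = 2E/V².
E = 54.4 mJ = 0.05440 J; V = 41300 mV = 41.30 V.
C = 6.379×10^-5 F
6.379×10^-5 F × (1 mF / 0.001000 F) = 0.06379 mF

0.0638 mF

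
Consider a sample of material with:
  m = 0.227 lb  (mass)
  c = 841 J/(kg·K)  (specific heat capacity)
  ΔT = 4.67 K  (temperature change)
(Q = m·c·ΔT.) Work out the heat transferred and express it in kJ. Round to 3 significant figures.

Q is given directly by: Q = mcΔT.
m = 0.227 lb = 0.1030 kg; c = 841 J/(kg·K); ΔT = 4.67 K.
Q = 404.4 J
404.4 J × (1 kJ / 1000 J) = 0.4044 kJ

0.404 kJ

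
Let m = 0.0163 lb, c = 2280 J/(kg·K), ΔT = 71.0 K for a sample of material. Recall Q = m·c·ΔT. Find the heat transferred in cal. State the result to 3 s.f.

286 cal

Q is given directly by: Q = mcΔT.
m = 0.0163 lb = 0.007394 kg; c = 2280 J/(kg·K); ΔT = 71.0 K.
Q = 1197 J
1197 J × (1 cal / 4.184 J) = 286.1 cal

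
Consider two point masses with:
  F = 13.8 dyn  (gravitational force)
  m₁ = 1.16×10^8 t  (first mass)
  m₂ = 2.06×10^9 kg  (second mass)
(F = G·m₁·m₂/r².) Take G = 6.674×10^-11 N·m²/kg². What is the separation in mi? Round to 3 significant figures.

From Newton's law of gravitation: r = √(G·m₁m₂/F).
F = 13.8 dyn = 1.380×10^-4 N; m₁ = 1.16×10^8 t = 1.160×10^11 kg; m₂ = 2.06×10^9 kg; G = 6.674×10^-11 N·m²/kg².
r = 1.075×10^7 m
1.075×10^7 m × (1 mi / 1609 m) = 6680 mi

6680 mi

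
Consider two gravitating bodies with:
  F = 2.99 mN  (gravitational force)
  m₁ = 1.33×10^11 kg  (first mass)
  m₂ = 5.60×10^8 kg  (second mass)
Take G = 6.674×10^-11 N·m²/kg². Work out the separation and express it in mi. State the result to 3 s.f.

Rearranging: r = √(G·m₁m₂/F).
F = 2.99 mN = 0.002990 N; m₁ = 1.33×10^11 kg; m₂ = 5.60×10^8 kg; G = 6.674×10^-11 N·m²/kg².
r = 1.289×10^6 m
1.289×10^6 m × (1 mi / 1609 m) = 801.2 mi

801 mi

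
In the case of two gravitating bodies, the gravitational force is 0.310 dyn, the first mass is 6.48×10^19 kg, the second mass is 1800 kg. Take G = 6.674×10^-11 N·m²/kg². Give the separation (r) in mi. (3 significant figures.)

From Newton's law of gravitation: r = √(G·m₁m₂/F).
F = 0.310 dyn = 3.100×10^-6 N; m₁ = 6.48×10^19 kg; m₂ = 1800 kg; G = 6.674×10^-11 N·m²/kg².
r = 1.585×10^9 m
1.585×10^9 m × (1 mi / 1609 m) = 9.847×10^5 mi

9.85×10^5 mi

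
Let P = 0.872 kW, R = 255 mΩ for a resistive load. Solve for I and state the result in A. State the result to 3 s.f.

58.5 A

Solving P = I²R for I: I = √(P/R).
P = 0.872 kW = 872.0 W; R = 255 mΩ = 0.2550 Ω.
I = 58.48 A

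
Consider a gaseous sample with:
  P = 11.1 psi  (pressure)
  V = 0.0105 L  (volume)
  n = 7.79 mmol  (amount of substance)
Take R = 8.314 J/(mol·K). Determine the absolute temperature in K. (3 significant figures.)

12.4 K

From the ideal-gas law: T = PV/(nR).
P = 11.1 psi = 76532 Pa; V = 0.0105 L = 1.050×10^-5 m³; n = 7.79 mmol = 0.007790 mol; R = 8.314 J/(mol·K).
T = 12.41 K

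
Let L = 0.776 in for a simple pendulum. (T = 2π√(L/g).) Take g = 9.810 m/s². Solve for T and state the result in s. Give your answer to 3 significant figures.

0.282 s

T is given directly by: T = 2π√(L/g).
L = 0.776 in = 0.01971 m; g = 9.810 m/s².
T = 0.2816 s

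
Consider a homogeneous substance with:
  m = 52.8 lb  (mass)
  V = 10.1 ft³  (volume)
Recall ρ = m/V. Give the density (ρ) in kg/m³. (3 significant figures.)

83.7 kg/m³

Directly: ρ = m/V.
m = 52.8 lb = 23.95 kg; V = 10.1 ft³ = 0.2860 m³.
ρ = 83.74 kg/m³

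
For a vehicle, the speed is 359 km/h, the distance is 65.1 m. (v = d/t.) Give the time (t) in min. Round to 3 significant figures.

Rearranging v = d/t for t: t = d/v.
v = 359 km/h = 99.72 m/s; d = 65.1 m.
t = 0.6528 s
0.6528 s × (1 min / 60.00 s) = 0.01088 min

0.0109 min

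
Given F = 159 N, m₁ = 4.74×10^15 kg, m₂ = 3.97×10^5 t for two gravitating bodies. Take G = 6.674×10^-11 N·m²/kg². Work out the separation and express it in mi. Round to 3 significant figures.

From Newton's law of gravitation: r = √(G·m₁m₂/F).
F = 159 N; m₁ = 4.74×10^15 kg; m₂ = 3.97×10^5 t = 3.970×10^8 kg; G = 6.674×10^-11 N·m²/kg².
r = 8.887×10^5 m
8.887×10^5 m × (1 mi / 1609 m) = 552.2 mi

552 mi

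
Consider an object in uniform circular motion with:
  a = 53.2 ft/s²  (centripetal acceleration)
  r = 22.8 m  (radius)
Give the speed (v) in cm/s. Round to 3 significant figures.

1920 cm/s

Rearranging a = v²/r for v: v = √(a·r).
a = 53.2 ft/s² = 16.22 m/s²; r = 22.8 m.
v = 19.23 m/s
19.23 m/s × (1 cm/s / 0.01000 m/s) = 1923 cm/s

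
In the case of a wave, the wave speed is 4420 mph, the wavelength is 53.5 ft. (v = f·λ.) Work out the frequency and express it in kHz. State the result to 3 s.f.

0.121 kHz

Rearranging: f = v/λ.
v = 4420 mph = 1976 m/s; λ = 53.5 ft = 16.31 m.
f = 121.2 Hz
121.2 Hz × (1 kHz / 1000 Hz) = 0.1212 kHz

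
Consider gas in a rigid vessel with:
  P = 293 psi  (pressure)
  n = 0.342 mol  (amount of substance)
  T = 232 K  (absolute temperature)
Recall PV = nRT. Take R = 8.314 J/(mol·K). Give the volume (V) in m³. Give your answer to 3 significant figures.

From the ideal-gas law: V = nRT/P.
P = 293 psi = 2.020×10^6 Pa; n = 0.342 mol; T = 232 K; R = 8.314 J/(mol·K).
V = 3.265×10^-4 m³

3.27×10^-4 m³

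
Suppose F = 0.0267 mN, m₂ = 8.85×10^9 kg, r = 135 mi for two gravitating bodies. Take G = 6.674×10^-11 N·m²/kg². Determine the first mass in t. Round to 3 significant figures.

Rearranging: m₁ = F·r²/(G·m₂).
F = 0.0267 mN = 2.670×10^-5 N; m₂ = 8.85×10^9 kg; r = 135 mi = 2.173×10^5 m; G = 6.674×10^-11 N·m²/kg².
m₁ = 2.134×10^6 kg
2.134×10^6 kg × (1 t / 1000 kg) = 2134 t

2130 t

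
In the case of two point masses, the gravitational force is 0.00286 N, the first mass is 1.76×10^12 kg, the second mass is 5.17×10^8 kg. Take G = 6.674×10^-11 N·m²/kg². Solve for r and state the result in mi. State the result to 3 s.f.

2860 mi

From Newton's law of gravitation: r = √(G·m₁m₂/F).
F = 0.00286 N; m₁ = 1.76×10^12 kg; m₂ = 5.17×10^8 kg; G = 6.674×10^-11 N·m²/kg².
r = 4.608×10^6 m
4.608×10^6 m × (1 mi / 1609 m) = 2863 mi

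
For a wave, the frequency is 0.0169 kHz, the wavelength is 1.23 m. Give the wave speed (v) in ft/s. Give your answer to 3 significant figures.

68.2 ft/s

v is given directly by: v = fλ.
f = 0.0169 kHz = 16.90 Hz; λ = 1.23 m.
v = 20.79 m/s
20.79 m/s × (1 ft/s / 0.3048 m/s) = 68.20 ft/s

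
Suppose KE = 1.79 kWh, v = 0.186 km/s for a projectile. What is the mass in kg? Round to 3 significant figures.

Solving KE = ½mv² for m: m = 2·KE/v².
KE = 1.79 kWh = 6.444×10^6 J; v = 0.186 km/s = 186.0 m/s.
m = 372.5 kg

373 kg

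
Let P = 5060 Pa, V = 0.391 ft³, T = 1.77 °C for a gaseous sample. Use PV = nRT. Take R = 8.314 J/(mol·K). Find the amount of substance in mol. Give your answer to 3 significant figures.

0.0245 mol

Solving PV = nRT for n: n = PV/(RT).
P = 5060 Pa; V = 0.391 ft³ = 0.01107 m³; T = 1.77 °C = 274.9 K; R = 8.314 J/(mol·K).
n = 0.02451 mol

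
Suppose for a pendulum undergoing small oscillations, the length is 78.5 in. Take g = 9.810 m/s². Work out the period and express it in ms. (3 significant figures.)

T is given directly by: T = 2π√(L/g).
L = 78.5 in = 1.994 m; g = 9.810 m/s².
T = 2.833 s
2.833 s × (1 ms / 0.001000 s) = 2833 ms

2830 ms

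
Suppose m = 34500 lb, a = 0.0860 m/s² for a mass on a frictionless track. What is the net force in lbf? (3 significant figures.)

F is given directly by: F = m·a.
m = 34500 lb = 15649 kg; a = 0.0860 m/s².
F = 1346 N
1346 N × (1 lbf / 4.448 N) = 302.5 lbf

303 lbf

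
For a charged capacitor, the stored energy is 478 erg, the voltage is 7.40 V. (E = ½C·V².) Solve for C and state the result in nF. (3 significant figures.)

Solving E = ½C·V² for C: C = 2E/V².
E = 478 erg = 4.780×10^-5 J; V = 7.40 V.
C = 1.746×10^-6 F
1.746×10^-6 F × (1 nF / 1.000×10^-9 F) = 1746 nF

1750 nF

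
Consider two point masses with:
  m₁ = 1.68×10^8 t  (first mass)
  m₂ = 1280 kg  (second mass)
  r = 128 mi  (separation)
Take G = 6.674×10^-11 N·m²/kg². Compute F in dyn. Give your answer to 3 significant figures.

0.0338 dyn

From Newton's law of gravitation: F = Gm₁m₂/r².
m₁ = 1.68×10^8 t = 1.680×10^11 kg; m₂ = 1280 kg; r = 128 mi = 2.060×10^5 m; G = 6.674×10^-11 N·m²/kg².
F = 3.382×10^-7 N  (the unit combination reduces to kg·m/s² = N)
3.382×10^-7 N × (1 dyn / 1.000×10^-5 N) = 0.03382 dyn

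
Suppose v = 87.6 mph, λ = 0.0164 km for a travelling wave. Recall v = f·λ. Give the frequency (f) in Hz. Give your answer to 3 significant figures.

2.39 Hz

Rearranging: f = v/λ.
v = 87.6 mph = 39.16 m/s; λ = 0.0164 km = 16.40 m.
f = 2.388 Hz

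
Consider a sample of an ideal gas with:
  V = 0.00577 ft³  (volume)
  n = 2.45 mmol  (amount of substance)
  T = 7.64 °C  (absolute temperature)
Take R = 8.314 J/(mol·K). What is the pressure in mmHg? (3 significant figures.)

Directly: P = nRT/V.
V = 0.00577 ft³ = 1.634×10^-4 m³; n = 2.45 mmol = 0.002450 mol; T = 7.64 °C = 280.8 K; R = 8.314 J/(mol·K).
P = 35006 Pa
35006 Pa × (1 mmHg / 133.3 Pa) = 262.6 mmHg

263 mmHg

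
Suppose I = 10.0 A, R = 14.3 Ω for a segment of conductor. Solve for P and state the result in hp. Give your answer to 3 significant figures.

1.92 hp

Directly: P = I²R.
I = 10.0 A; R = 14.3 Ω.
P = 1430 W  (the unit combination reduces to kg·m²/s³ = W)
1430 W × (1 hp / 745.7 W) = 1.918 hp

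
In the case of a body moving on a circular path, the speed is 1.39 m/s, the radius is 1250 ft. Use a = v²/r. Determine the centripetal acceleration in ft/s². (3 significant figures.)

Directly: a = v²/r.
v = 1.39 m/s; r = 1250 ft = 381.0 m.
a = 0.005071 m/s²
0.005071 m/s² × (1 ft/s² / 0.3048 m/s²) = 0.01664 ft/s²

0.0166 ft/s²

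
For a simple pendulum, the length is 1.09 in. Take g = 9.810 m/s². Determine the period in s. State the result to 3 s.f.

Directly: T = 2π√(L/g).
L = 1.09 in = 0.02769 m; g = 9.810 m/s².
T = 0.3338 s

0.334 s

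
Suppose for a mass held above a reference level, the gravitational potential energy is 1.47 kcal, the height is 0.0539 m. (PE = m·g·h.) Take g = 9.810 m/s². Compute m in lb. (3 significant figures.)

25600 lb

Rearranging: m = PE/(g·h).
PE = 1.47 kcal = 6150 J; h = 0.0539 m; g = 9.810 m/s².
m = 11632 kg
11632 kg × (1 lb / 0.4536 kg) = 25644 lb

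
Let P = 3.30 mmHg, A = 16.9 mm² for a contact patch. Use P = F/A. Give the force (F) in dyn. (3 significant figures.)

744 dyn

Rearranging P = F/A for F: F = P·A.
P = 3.30 mmHg = 440.0 Pa; A = 16.9 mm² = 1.690×10^-5 m².
F = 0.007435 N  (the unit combination reduces to kg·m/s² = N)
0.007435 N × (1 dyn / 1.000×10^-5 N) = 743.5 dyn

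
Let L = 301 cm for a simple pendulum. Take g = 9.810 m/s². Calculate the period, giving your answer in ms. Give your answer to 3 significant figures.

Directly: T = 2π√(L/g).
L = 301 cm = 3.010 m; g = 9.810 m/s².
T = 3.480 s
3.480 s × (1 ms / 0.001000 s) = 3480 ms

3480 ms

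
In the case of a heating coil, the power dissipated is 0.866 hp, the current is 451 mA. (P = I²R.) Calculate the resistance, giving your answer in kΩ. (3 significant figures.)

Rearranging P = I²R for R: R = P/I².
P = 0.866 hp = 645.8 W; I = 451 mA = 0.4510 A.
R = 3175 Ω
3175 Ω × (1 kΩ / 1000 Ω) = 3.175 kΩ

3.17 kΩ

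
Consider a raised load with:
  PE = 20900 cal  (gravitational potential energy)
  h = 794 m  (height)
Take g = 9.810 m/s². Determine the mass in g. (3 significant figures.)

Rearranging PE = m·g·h for m: m = PE/(g·h).
PE = 20900 cal = 87446 J; h = 794 m; g = 9.810 m/s².
m = 11.23 kg
11.23 kg × (1 g / 0.001000 kg) = 11227 g

11200 g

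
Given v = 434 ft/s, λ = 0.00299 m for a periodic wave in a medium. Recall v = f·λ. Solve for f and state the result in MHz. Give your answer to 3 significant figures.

Rearranging: f = v/λ.
v = 434 ft/s = 132.3 m/s; λ = 0.00299 m.
f = 44242 Hz
44242 Hz × (1 MHz / 1.000×10^6 Hz) = 0.04424 MHz

0.0442 MHz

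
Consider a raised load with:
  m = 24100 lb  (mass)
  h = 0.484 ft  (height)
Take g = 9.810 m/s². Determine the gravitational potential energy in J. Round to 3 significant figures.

15800 J

Directly: PE = mgh.
m = 24100 lb = 10932 kg; h = 0.484 ft = 0.1475 m; g = 9.810 m/s².
PE = 15820 J  (the unit combination reduces to kg·m²/s² = J)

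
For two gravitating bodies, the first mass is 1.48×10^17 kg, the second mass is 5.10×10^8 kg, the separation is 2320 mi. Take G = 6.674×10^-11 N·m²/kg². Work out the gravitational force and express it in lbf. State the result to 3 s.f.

From Newton's law of gravitation: F = Gm₁m₂/r².
m₁ = 1.48×10^17 kg; m₂ = 5.10×10^8 kg; r = 2320 mi = 3.734×10^6 m; G = 6.674×10^-11 N·m²/kg².
F = 361.4 N
361.4 N × (1 lbf / 4.448 N) = 81.24 lbf

81.2 lbf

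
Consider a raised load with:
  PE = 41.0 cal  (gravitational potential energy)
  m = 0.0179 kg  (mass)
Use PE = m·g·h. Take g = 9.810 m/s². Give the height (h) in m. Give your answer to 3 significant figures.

Solving PE = m·g·h for h: h = PE/(m·g).
PE = 41.0 cal = 171.5 J; m = 0.0179 kg; g = 9.810 m/s².
h = 976.9 m

977 m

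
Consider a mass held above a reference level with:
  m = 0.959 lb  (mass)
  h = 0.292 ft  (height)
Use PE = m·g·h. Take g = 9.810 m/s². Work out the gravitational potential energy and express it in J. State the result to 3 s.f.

PE is given directly by: PE = mgh.
m = 0.959 lb = 0.4350 kg; h = 0.292 ft = 0.08900 m; g = 9.810 m/s².
PE = 0.3798 J

0.380 J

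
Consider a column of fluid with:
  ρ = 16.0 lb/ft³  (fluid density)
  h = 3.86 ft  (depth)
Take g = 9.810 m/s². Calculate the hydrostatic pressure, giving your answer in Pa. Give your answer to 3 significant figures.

2960 Pa

Directly: P = ρgh.
ρ = 16.0 lb/ft³ = 256.3 kg/m³; h = 3.86 ft = 1.177 m; g = 9.810 m/s².
P = 2958 Pa  (the unit combination reduces to kg/(m·s²) = Pa)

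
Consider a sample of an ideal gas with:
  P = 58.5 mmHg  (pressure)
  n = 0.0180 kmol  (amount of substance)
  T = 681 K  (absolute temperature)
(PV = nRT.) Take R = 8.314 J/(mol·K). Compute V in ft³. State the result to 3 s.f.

461 ft³

Rearranging: V = nRT/P.
P = 58.5 mmHg = 7799 Pa; n = 0.0180 kmol = 18.00 mol; T = 681 K; R = 8.314 J/(mol·K).
V = 13.07 m³
13.07 m³ × (1 ft³ / 0.02832 m³) = 461.5 ft³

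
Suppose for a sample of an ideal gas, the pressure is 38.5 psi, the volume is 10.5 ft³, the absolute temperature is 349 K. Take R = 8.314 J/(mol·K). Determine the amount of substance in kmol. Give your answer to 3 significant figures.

From the ideal-gas law: n = PV/(RT).
P = 38.5 psi = 2.654×10^5 Pa; V = 10.5 ft³ = 0.2973 m³; T = 349 K; R = 8.314 J/(mol·K).
n = 27.20 mol
27.20 mol × (1 kmol / 1000 mol) = 0.02720 kmol

0.0272 kmol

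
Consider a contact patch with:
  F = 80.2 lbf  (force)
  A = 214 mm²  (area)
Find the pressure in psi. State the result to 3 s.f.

242 psi

P is given directly by: P = F/A.
F = 80.2 lbf = 356.7 N; A = 214 mm² = 2.140×10^-4 m².
P = 1.667×10^6 Pa
1.667×10^6 Pa × (1 psi / 6895 Pa) = 241.8 psi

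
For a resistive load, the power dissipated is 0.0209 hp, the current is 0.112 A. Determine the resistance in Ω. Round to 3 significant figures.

Rearranging P = I²R for R: R = P/I².
P = 0.0209 hp = 15.59 W; I = 0.112 A.
R = 1242 Ω

1240 Ω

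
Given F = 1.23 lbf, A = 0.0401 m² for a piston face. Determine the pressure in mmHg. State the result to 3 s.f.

1.02 mmHg

Directly: P = F/A.
F = 1.23 lbf = 5.471 N; A = 0.0401 m².
P = 136.4 Pa
136.4 Pa × (1 mmHg / 133.3 Pa) = 1.023 mmHg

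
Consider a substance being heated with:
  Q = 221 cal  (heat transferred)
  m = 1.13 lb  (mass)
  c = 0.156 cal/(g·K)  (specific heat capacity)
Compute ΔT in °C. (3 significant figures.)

2.76 °C

Solving Q = m·c·ΔT for ΔT: ΔT = Q/(m·c).
Q = 221 cal = 924.7 J; m = 1.13 lb = 0.5126 kg; c = 0.156 cal/(g·K) = 652.7 J/(kg·K).
ΔT = 2.764 K
Since 1 °C = 1 K, 2.764 °C.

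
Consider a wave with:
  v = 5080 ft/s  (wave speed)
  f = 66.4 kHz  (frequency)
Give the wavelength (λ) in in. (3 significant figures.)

0.918 in

Rearranging v = f·λ for λ: λ = v/f.
v = 5080 ft/s = 1548 m/s; f = 66.4 kHz = 66400 Hz.
λ = 0.02332 m
0.02332 m × (1 in / 0.02540 m) = 0.9181 in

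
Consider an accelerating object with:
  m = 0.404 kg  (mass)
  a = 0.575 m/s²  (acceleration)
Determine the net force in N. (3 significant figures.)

From Newton's second law: F = m·a.
m = 0.404 kg; a = 0.575 m/s².
F = 0.2323 N  (the unit combination reduces to kg·m/s² = N)

0.232 N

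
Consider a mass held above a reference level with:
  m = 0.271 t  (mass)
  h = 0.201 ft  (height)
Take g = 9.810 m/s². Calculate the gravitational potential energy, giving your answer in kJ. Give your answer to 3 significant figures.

PE is given directly by: PE = mgh.
m = 0.271 t = 271.0 kg; h = 0.201 ft = 0.06126 m; g = 9.810 m/s².
PE = 162.9 J  (the unit combination reduces to kg·m²/s² = J)
162.9 J × (1 kJ / 1000 J) = 0.1629 kJ

0.163 kJ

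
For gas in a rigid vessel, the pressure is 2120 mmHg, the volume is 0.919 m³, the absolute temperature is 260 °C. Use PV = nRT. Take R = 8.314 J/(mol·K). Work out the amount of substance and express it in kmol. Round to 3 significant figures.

From the ideal-gas law: n = PV/(RT).
P = 2120 mmHg = 2.826×10^5 Pa; V = 0.919 m³; T = 260 °C = 533.1 K; R = 8.314 J/(mol·K).
n = 58.60 mol
58.60 mol × (1 kmol / 1000 mol) = 0.05860 kmol

0.0586 kmol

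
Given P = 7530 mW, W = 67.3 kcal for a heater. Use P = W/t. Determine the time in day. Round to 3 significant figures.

0.433 day

Rearranging P = W/t for t: t = W/P.
P = 7530 mW = 7.530 W; W = 67.3 kcal = 2.816×10^5 J.
t = 37395 s
37395 s × (1 day / 86400 s) = 0.4328 day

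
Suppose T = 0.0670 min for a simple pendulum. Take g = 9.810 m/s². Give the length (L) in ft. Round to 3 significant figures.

Rearranging: L = g·(T/2π)².
T = 0.0670 min = 4.020 s; g = 9.810 m/s².
L = 4.016 m
4.016 m × (1 ft / 0.3048 m) = 13.17 ft

13.2 ft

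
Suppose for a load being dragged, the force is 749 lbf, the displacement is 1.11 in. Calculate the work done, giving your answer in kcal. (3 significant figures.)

0.0225 kcal

Directly: W = F·d.
F = 749 lbf = 3332 N; d = 1.11 in = 0.02819 m.
W = 93.93 J
93.93 J × (1 kcal / 4184 J) = 0.02245 kcal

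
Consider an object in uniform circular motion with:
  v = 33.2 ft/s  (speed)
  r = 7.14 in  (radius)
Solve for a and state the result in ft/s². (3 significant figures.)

1850 ft/s²

a is given directly by: a = v²/r.
v = 33.2 ft/s = 10.12 m/s; r = 7.14 in = 0.1814 m.
a = 564.6 m/s²
564.6 m/s² × (1 ft/s² / 0.3048 m/s²) = 1853 ft/s²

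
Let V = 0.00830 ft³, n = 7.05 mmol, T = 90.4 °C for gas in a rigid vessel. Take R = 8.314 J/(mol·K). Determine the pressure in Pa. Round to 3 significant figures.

P is given directly by: P = nRT/V.
V = 0.00830 ft³ = 2.350×10^-4 m³; n = 7.05 mmol = 0.007050 mol; T = 90.4 °C = 363.5 K; R = 8.314 J/(mol·K).
P = 90665 Pa  (the unit combination reduces to kg/(m·s²) = Pa)

90700 Pa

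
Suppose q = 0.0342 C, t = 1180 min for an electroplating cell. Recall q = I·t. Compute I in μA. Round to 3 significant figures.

0.483 μA

Rearranging q = I·t for I: I = q/t.
q = 0.0342 C; t = 1180 min = 70800 s.
I = 4.831×10^-7 A
4.831×10^-7 A × (1 μA / 1.000×10^-6 A) = 0.4831 μA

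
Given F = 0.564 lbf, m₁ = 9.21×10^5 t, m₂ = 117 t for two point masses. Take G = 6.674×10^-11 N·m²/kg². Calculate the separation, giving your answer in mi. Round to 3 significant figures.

0.0333 mi

Rearranging F = G·m₁·m₂/r² for r: r = √(G·m₁m₂/F).
F = 0.564 lbf = 2.509 N; m₁ = 9.21×10^5 t = 9.210×10^8 kg; m₂ = 117 t = 1.170×10^5 kg; G = 6.674×10^-11 N·m²/kg².
r = 53.54 m
53.54 m × (1 mi / 1609 m) = 0.03327 mi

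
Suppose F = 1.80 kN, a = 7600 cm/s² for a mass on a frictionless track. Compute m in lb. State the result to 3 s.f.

Rearranging: m = F/a.
F = 1.80 kN = 1800 N; a = 7600 cm/s² = 76.00 m/s².
m = 23.68 kg
23.68 kg × (1 lb / 0.4536 kg) = 52.21 lb

52.2 lb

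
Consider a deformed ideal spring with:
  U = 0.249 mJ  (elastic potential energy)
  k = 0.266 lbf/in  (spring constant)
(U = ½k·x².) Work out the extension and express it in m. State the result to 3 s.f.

Solving U = ½k·x² for x: x = √(2U/k).
U = 0.249 mJ = 2.490×10^-4 J; k = 0.266 lbf/in = 46.58 N/m.
x = 0.003270 m

0.00327 m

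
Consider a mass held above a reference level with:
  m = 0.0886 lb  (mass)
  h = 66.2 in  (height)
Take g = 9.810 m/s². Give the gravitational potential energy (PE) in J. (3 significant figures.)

0.663 J

Directly: PE = mgh.
m = 0.0886 lb = 0.04019 kg; h = 66.2 in = 1.681 m; g = 9.810 m/s².
PE = 0.6629 J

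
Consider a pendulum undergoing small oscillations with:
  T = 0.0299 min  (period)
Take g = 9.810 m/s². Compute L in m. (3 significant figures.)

Rearranging T = 2π√(L/g) for L: L = g·(T/2π)².
T = 0.0299 min = 1.794 s; g = 9.810 m/s².
L = 0.7997 m

0.800 m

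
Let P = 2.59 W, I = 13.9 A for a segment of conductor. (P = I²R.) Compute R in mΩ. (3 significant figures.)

13.4 mΩ

Solving P = I²R for R: R = P/I².
P = 2.59 W; I = 13.9 A.
R = 0.01341 Ω
0.01341 Ω × (1 mΩ / 0.001000 Ω) = 13.41 mΩ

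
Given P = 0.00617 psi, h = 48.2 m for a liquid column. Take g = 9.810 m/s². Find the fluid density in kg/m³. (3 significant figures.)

Rearranging: ρ = P/(g·h).
P = 0.00617 psi = 42.54 Pa; h = 48.2 m; g = 9.810 m/s².
ρ = 0.08997 kg/m³

0.0900 kg/m³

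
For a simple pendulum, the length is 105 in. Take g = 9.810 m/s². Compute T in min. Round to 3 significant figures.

Directly: T = 2π√(L/g).
L = 105 in = 2.667 m; g = 9.810 m/s².
T = 3.276 s
3.276 s × (1 min / 60.00 s) = 0.05460 min

0.0546 min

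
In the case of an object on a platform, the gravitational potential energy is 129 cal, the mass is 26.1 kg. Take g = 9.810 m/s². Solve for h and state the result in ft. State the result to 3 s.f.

6.92 ft

Rearranging PE = m·g·h for h: h = PE/(m·g).
PE = 129 cal = 539.7 J; m = 26.1 kg; g = 9.810 m/s².
h = 2.108 m
2.108 m × (1 ft / 0.3048 m) = 6.916 ft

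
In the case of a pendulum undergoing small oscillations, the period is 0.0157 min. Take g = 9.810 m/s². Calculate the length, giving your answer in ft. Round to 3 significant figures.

0.723 ft

Rearranging T = 2π√(L/g) for L: L = g·(T/2π)².
T = 0.0157 min = 0.9420 s; g = 9.810 m/s².
L = 0.2205 m
0.2205 m × (1 ft / 0.3048 m) = 0.7234 ft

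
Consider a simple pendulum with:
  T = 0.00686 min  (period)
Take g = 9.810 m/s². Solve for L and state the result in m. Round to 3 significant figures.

Rearranging T = 2π√(L/g) for L: L = g·(T/2π)².
T = 0.00686 min = 0.4116 s; g = 9.810 m/s².
L = 0.04210 m

0.0421 m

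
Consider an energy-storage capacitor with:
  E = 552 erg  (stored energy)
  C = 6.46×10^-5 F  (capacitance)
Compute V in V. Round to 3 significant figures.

1.31 V

Rearranging: V = √(2E/C).
E = 552 erg = 5.520×10^-5 J; C = 6.46×10^-5 F.
V = 1.307 V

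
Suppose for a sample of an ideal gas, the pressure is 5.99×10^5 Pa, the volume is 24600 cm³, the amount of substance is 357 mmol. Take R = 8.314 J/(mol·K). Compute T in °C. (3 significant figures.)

4690 °C

From the ideal-gas law: T = PV/(nR).
P = 5.99×10^5 Pa; V = 24600 cm³ = 0.02460 m³; n = 357 mmol = 0.3570 mol; R = 8.314 J/(mol·K).
T = 4965 K
4965 K − 273.15 = 4691 °C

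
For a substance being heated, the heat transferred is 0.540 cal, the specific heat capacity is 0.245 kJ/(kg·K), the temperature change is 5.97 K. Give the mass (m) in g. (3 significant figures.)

Rearranging: m = Q/(c·ΔT).
Q = 0.540 cal = 2.259 J; c = 0.245 kJ/(kg·K) = 245.0 J/(kg·K); ΔT = 5.97 K.
m = 0.001545 kg
0.001545 kg × (1 g / 0.001000 kg) = 1.545 g

1.54 g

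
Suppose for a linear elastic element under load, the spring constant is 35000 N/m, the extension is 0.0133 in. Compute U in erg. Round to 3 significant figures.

20000 erg

Directly: U = ½kx².
k = 35000 N/m; x = 0.0133 in = 3.378×10^-4 m.
U = 0.001997 J
0.001997 J × (1 erg / 1.000×10^-7 J) = 19971 erg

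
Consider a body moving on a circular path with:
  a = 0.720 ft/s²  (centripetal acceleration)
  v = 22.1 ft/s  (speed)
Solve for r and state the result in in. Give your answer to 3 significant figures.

Rearranging: r = v²/a.
a = 0.720 ft/s² = 0.2195 m/s²; v = 22.1 ft/s = 6.736 m/s.
r = 206.8 m
206.8 m × (1 in / 0.02540 m) = 8140 in

8140 in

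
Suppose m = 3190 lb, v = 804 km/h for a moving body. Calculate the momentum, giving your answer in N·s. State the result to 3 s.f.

p is given directly by: p = mv.
m = 3190 lb = 1447 kg; v = 804 km/h = 223.3 m/s.
p = 3.232×10^5 kg·m/s
Since 1 N·s = 1 kg·m/s, 3.232×10^5 N·s.

3.23×10^5 N·s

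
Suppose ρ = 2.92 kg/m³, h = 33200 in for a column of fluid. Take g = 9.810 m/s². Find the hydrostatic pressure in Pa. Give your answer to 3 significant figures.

P is given directly by: P = ρgh.
ρ = 2.92 kg/m³; h = 33200 in = 843.3 m; g = 9.810 m/s².
P = 24156 Pa  (the unit combination reduces to kg/(m·s²) = Pa)

24200 Pa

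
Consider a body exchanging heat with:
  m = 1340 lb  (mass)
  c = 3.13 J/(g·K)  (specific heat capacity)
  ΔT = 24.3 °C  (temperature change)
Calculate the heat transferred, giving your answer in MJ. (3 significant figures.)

Directly: Q = mcΔT.
m = 1340 lb = 607.8 kg; c = 3.13 J/(g·K) = 3130 J/(kg·K); ΔT = 24.3 °C = 24.30 K.
Q = 4.623×10^7 J
4.623×10^7 J × (1 MJ / 1.000×10^6 J) = 46.23 MJ

46.2 MJ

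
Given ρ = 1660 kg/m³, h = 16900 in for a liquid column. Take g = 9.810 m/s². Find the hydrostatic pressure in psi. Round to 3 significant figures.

P is given directly by: P = ρgh.
ρ = 1660 kg/m³; h = 16900 in = 429.3 m; g = 9.810 m/s².
P = 6.990×10^6 Pa  (the unit combination reduces to kg/(m·s²) = Pa)
6.990×10^6 Pa × (1 psi / 6895 Pa) = 1014 psi

1010 psi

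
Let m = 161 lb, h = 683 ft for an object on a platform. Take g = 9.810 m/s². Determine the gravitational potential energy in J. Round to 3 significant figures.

PE is given directly by: PE = mgh.
m = 161 lb = 73.03 kg; h = 683 ft = 208.2 m; g = 9.810 m/s².
PE = 1.491×10^5 J

1.49×10^5 J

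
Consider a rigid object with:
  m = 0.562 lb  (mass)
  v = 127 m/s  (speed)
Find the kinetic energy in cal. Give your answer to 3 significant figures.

491 cal

Directly: KE = ½mv².
m = 0.562 lb = 0.2549 kg; v = 127 m/s.
KE = 2056 J  (the unit combination reduces to kg·m²/s² = J)
2056 J × (1 cal / 4.184 J) = 491.3 cal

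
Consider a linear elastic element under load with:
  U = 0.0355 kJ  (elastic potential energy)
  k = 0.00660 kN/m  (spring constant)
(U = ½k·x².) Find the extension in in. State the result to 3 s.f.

Rearranging: x = √(2U/k).
U = 0.0355 kJ = 35.50 J; k = 0.00660 kN/m = 6.600 N/m.
x = 3.280 m
3.280 m × (1 in / 0.02540 m) = 129.1 in

129 in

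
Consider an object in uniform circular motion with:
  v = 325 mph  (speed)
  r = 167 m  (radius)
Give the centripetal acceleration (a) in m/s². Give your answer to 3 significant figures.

126 m/s²

a is given directly by: a = v²/r.
v = 325 mph = 145.3 m/s; r = 167 m.
a = 126.4 m/s²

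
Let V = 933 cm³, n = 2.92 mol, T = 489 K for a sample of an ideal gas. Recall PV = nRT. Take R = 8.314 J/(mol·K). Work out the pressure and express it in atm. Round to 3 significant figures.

126 atm

P is given directly by: P = nRT/V.
V = 933 cm³ = 9.330×10^-4 m³; n = 2.92 mol; T = 489 K; R = 8.314 J/(mol·K).
P = 1.272×10^7 Pa  (the unit combination reduces to kg/(m·s²) = Pa)
1.272×10^7 Pa × (1 atm / 1.013×10^5 Pa) = 125.6 atm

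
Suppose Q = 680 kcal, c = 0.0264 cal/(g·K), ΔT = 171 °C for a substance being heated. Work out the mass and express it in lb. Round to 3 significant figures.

332 lb

Rearranging Q = m·c·ΔT for m: m = Q/(c·ΔT).
Q = 680 kcal = 2.845×10^6 J; c = 0.0264 cal/(g·K) = 110.5 J/(kg·K); ΔT = 171 °C = 171.0 K.
m = 150.6 kg
150.6 kg × (1 lb / 0.4536 kg) = 332.1 lb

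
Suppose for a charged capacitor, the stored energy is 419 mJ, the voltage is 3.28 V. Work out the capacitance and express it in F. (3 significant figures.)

Solving E = ½C·V² for C: C = 2E/V².
E = 419 mJ = 0.4190 J; V = 3.28 V.
C = 0.07789 F

0.0779 F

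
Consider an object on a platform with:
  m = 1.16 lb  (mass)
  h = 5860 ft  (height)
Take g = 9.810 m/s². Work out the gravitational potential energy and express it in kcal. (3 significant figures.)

2.20 kcal

PE is given directly by: PE = mgh.
m = 1.16 lb = 0.5262 kg; h = 5860 ft = 1786 m; g = 9.810 m/s².
PE = 9219 J  (the unit combination reduces to kg·m²/s² = J)
9219 J × (1 kcal / 4184 J) = 2.204 kcal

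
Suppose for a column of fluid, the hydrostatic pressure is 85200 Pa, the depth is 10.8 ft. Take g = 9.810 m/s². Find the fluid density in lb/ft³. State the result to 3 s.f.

165 lb/ft³

Rearranging P = ρ·g·h for ρ: ρ = P/(g·h).
P = 85200 Pa; h = 10.8 ft = 3.292 m; g = 9.810 m/s².
ρ = 2638 kg/m³
2638 kg/m³ × (1 lb/ft³ / 16.02 kg/m³) = 164.7 lb/ft³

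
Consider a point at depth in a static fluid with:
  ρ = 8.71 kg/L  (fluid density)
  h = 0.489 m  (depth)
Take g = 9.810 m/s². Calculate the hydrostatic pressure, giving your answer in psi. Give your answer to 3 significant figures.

P is given directly by: P = ρgh.
ρ = 8.71 kg/L = 8710 kg/m³; h = 0.489 m; g = 9.810 m/s².
P = 41783 Pa  (the unit combination reduces to kg/(m·s²) = Pa)
41783 Pa × (1 psi / 6895 Pa) = 6.060 psi

6.06 psi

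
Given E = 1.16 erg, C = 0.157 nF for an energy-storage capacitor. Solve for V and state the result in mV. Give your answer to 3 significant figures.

38400 mV

Rearranging E = ½C·V² for V: V = √(2E/C).
E = 1.16 erg = 1.160×10^-7 J; C = 0.157 nF = 1.570×10^-10 F.
V = 38.44 V
38.44 V × (1 mV / 0.001000 V) = 38441 mV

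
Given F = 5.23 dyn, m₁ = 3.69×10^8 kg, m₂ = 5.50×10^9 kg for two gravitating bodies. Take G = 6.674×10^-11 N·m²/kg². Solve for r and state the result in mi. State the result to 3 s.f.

From Newton's law of gravitation: r = √(G·m₁m₂/F).
F = 5.23 dyn = 5.230×10^-5 N; m₁ = 3.69×10^8 kg; m₂ = 5.50×10^9 kg; G = 6.674×10^-11 N·m²/kg².
r = 1.609×10^6 m
1.609×10^6 m × (1 mi / 1609 m) = 1000.0 mi

1000 mi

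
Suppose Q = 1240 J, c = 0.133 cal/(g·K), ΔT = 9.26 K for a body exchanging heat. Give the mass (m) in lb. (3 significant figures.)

Rearranging Q = m·c·ΔT for m: m = Q/(c·ΔT).
Q = 1240 J; c = 0.133 cal/(g·K) = 556.5 J/(kg·K); ΔT = 9.26 K.
m = 0.2406 kg
0.2406 kg × (1 lb / 0.4536 kg) = 0.5305 lb

0.531 lb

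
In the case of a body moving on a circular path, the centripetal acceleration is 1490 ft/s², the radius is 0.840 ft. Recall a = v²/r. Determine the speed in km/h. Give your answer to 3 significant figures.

38.8 km/h

Rearranging: v = √(a·r).
a = 1490 ft/s² = 454.2 m/s²; r = 0.840 ft = 0.2560 m.
v = 10.78 m/s
10.78 m/s × (1 km/h / 0.2778 m/s) = 38.82 km/h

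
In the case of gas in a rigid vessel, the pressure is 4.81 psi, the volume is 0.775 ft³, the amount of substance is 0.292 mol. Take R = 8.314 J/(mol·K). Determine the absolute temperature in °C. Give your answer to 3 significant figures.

26.6 °C

Solving PV = nRT for T: T = PV/(nR).
P = 4.81 psi = 33164 Pa; V = 0.775 ft³ = 0.02195 m³; n = 0.292 mol; R = 8.314 J/(mol·K).
T = 299.8 K
299.8 K − 273.15 = 26.64 °C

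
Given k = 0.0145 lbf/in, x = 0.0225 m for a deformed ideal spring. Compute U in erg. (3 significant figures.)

U is given directly by: U = ½kx².
k = 0.0145 lbf/in = 2.539 N/m; x = 0.0225 m.
U = 6.428×10^-4 J
6.428×10^-4 J × (1 erg / 1.000×10^-7 J) = 6428 erg

6430 erg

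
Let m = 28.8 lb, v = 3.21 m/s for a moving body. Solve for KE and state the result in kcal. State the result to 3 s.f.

0.0161 kcal

Directly: KE = ½mv².
m = 28.8 lb = 13.06 kg; v = 3.21 m/s.
KE = 67.30 J
67.30 J × (1 kcal / 4184 J) = 0.01609 kcal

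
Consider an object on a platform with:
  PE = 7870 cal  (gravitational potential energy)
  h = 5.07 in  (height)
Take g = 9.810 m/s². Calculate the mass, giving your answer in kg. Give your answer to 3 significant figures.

Rearranging: m = PE/(g·h).
PE = 7870 cal = 32928 J; h = 5.07 in = 0.1288 m; g = 9.810 m/s².
m = 26065 kg

26100 kg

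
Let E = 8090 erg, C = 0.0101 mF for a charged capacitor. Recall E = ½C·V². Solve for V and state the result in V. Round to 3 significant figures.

Rearranging: V = √(2E/C).
E = 8090 erg = 8.090×10^-4 J; C = 0.0101 mF = 1.010×10^-5 F.
V = 12.66 V

12.7 V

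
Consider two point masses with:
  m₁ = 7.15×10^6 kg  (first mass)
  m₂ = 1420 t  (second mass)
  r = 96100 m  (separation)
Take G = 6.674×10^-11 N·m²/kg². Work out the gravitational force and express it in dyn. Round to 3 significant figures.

0.00734 dyn

From Newton's law of gravitation: F = Gm₁m₂/r².
m₁ = 7.15×10^6 kg; m₂ = 1420 t = 1.420×10^6 kg; r = 96100 m; G = 6.674×10^-11 N·m²/kg².
F = 7.337×10^-8 N
7.337×10^-8 N × (1 dyn / 1.000×10^-5 N) = 0.007337 dyn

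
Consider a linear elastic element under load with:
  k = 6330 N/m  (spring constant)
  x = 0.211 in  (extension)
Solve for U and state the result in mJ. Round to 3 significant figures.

90.9 mJ

Directly: U = ½kx².
k = 6330 N/m; x = 0.211 in = 0.005359 m.
U = 0.09091 J
0.09091 J × (1 mJ / 0.001000 J) = 90.91 mJ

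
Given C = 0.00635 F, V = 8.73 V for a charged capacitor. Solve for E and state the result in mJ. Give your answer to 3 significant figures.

Directly: E = ½CV².
C = 0.00635 F; V = 8.73 V.
E = 0.2420 J
0.2420 J × (1 mJ / 0.001000 J) = 242.0 mJ

242 mJ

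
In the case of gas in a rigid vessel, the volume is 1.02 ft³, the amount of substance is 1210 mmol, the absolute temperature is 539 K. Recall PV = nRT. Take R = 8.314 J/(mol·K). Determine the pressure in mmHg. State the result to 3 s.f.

1410 mmHg

Directly: P = nRT/V.
V = 1.02 ft³ = 0.02888 m³; n = 1210 mmol = 1.210 mol; T = 539 K; R = 8.314 J/(mol·K).
P = 1.877×10^5 Pa
1.877×10^5 Pa × (1 mmHg / 133.3 Pa) = 1408 mmHg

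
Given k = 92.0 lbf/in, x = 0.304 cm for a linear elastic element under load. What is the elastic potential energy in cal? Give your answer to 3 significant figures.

0.0178 cal

U is given directly by: U = ½kx².
k = 92.0 lbf/in = 16112 N/m; x = 0.304 cm = 0.003040 m.
U = 0.07445 J
0.07445 J × (1 cal / 4.184 J) = 0.01779 cal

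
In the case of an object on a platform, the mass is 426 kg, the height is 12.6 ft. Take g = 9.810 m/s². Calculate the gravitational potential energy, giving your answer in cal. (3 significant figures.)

3840 cal

Directly: PE = mgh.
m = 426 kg; h = 12.6 ft = 3.840 m; g = 9.810 m/s².
PE = 16050 J
16050 J × (1 cal / 4.184 J) = 3836 cal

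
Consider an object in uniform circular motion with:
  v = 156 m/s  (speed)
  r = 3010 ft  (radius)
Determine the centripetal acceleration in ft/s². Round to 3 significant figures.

a is given directly by: a = v²/r.
v = 156 m/s; r = 3010 ft = 917.4 m.
a = 26.53 m/s²
26.53 m/s² × (1 ft/s² / 0.3048 m/s²) = 87.03 ft/s²

87.0 ft/s²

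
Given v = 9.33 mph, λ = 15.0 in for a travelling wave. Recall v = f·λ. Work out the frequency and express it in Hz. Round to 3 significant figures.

10.9 Hz

Rearranging: f = v/λ.
v = 9.33 mph = 4.171 m/s; λ = 15.0 in = 0.3810 m.
f = 10.95 Hz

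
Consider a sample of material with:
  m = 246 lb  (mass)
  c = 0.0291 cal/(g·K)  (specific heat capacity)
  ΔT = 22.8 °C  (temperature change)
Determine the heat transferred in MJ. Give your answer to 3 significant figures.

Q is given directly by: Q = mcΔT.
m = 246 lb = 111.6 kg; c = 0.0291 cal/(g·K) = 121.8 J/(kg·K); ΔT = 22.8 °C = 22.80 K.
Q = 3.098×10^5 J
3.098×10^5 J × (1 MJ / 1.000×10^6 J) = 0.3098 MJ

0.310 MJ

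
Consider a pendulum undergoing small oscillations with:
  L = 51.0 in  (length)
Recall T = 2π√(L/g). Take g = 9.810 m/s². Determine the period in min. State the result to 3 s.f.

Directly: T = 2π√(L/g).
L = 51.0 in = 1.295 m; g = 9.810 m/s².
T = 2.283 s
2.283 s × (1 min / 60.00 s) = 0.03805 min

0.0381 min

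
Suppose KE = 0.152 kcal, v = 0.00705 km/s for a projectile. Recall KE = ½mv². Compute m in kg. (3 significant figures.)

Solving KE = ½mv² for m: m = 2·KE/v².
KE = 0.152 kcal = 636.0 J; v = 0.00705 km/s = 7.050 m/s.
m = 25.59 kg

25.6 kg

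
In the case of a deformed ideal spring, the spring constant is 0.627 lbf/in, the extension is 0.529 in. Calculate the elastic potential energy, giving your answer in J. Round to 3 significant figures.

0.00991 J

U is given directly by: U = ½kx².
k = 0.627 lbf/in = 109.8 N/m; x = 0.529 in = 0.01344 m.
U = 0.009912 J  (the unit combination reduces to kg·m²/s² = J)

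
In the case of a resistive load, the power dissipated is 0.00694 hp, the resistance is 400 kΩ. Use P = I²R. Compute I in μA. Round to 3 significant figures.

3600 μA

Solving P = I²R for I: I = √(P/R).
P = 0.00694 hp = 5.175 W; R = 400 kΩ = 4.000×10^5 Ω.
I = 0.003597 A
0.003597 A × (1 μA / 1.000×10^-6 A) = 3597 μA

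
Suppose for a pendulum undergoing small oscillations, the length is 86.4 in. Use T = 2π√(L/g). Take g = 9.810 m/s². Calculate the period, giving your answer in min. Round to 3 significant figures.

0.0495 min

Directly: T = 2π√(L/g).
L = 86.4 in = 2.195 m; g = 9.810 m/s².
T = 2.972 s
2.972 s × (1 min / 60.00 s) = 0.04953 min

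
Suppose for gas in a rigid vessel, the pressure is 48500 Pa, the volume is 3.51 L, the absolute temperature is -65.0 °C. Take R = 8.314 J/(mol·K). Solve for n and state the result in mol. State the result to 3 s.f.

0.0984 mol

Rearranging PV = nRT for n: n = PV/(RT).
P = 48500 Pa; V = 3.51 L = 0.003510 m³; T = -65.0 °C = 208.1 K; R = 8.314 J/(mol·K).
n = 0.09837 mol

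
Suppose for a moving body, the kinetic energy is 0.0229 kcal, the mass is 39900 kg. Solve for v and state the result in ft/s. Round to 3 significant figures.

0.227 ft/s

Solving KE = ½mv² for v: v = √(2·KE/m).
KE = 0.0229 kcal = 95.81 J; m = 39900 kg.
v = 0.06930 m/s
0.06930 m/s × (1 ft/s / 0.3048 m/s) = 0.2274 ft/s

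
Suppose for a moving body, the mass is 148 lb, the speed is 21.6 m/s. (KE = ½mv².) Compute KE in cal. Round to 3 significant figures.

3740 cal

Directly: KE = ½mv².
m = 148 lb = 67.13 kg; v = 21.6 m/s.
KE = 15660 J
15660 J × (1 cal / 4.184 J) = 3743 cal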